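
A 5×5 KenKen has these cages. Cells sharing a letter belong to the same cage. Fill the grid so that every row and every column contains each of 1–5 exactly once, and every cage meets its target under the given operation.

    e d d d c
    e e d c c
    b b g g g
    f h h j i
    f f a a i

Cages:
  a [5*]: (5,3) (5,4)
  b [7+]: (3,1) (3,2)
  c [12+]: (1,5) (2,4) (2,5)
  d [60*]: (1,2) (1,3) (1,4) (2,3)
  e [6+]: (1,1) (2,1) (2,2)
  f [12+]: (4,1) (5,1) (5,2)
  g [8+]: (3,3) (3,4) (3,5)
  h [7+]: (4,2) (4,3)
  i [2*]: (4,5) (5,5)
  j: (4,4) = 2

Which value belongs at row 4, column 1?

J is a freebie; hence (4,4) = 2.
2 is placed in row 4, so (4,5) = 1.
1 is placed in column 5, which forces (5,5) = 2.
In row 4, 5 can only go at (4,1), so (4,1) = 5.
Cage b's pair has sum 7; hence (3,1) = 2.
(4,2) and (5,2) in column 2 are {3, 4}, which forces (3,2) = 5.
Row 1 needs a 2, and only (1,2) is open for it.
Cage e has sum 6, leaving (1,1) = 1.
Cage e has sum 6, leaving (2,1) = 4.
Column 2 now contains 2; hence (2,2) = 1.
Cage d needs product 60; hence (2,3) = 2.
4 is placed in column 1, which forces (5,1) = 3.
Row 5 already has 3, leaving (5,2) = 4.
The 3 cells of cage c must have sum 12, so (1,5) = 4.
4 is placed in column 5, so (3,5) = 3.
Column 2 now contains 4, so (4,2) = 3.
The two cells of cage h must have sum 7, leaving (4,3) = 4.
The 3 cells of cage c must have sum 12, leaving (2,4) = 3.
3 is placed in column 5, which forces (2,5) = 5.
Column 3 already has 4, so (3,3) = 1.
The 3 cells of cage g must have sum 8; hence (3,4) = 4.
1 is placed in column 3, which forces (5,3) = 5.
Row 5 now contains 5, which forces (5,4) = 1.
5 is placed in column 3; hence (1,3) = 3.
Column 4 already has 3, which forces (1,4) = 5.
The full grid is 1 2 3 5 4 / 4 1 2 3 5 / 2 5 1 4 3 / 5 3 4 2 1 / 3 4 5 1 2.

5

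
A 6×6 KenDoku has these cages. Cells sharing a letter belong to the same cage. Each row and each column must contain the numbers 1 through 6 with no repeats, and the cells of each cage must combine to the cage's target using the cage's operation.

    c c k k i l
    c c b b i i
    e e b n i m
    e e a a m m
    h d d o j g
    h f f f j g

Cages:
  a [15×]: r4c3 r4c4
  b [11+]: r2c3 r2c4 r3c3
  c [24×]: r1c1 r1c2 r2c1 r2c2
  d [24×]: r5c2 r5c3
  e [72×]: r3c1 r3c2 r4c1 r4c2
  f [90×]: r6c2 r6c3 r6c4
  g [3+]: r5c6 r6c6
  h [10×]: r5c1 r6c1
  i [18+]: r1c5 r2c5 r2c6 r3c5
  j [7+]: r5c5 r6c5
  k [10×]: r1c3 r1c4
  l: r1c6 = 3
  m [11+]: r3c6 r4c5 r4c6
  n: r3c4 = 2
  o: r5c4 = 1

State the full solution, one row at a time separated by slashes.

1 4 2 5 6 3 / 3 2 1 4 5 6 / 4 3 6 2 1 5 / 6 1 5 3 2 4 / 5 6 4 1 3 2 / 2 5 3 6 4 1

Cage l is given, which forces r1c6 = 3.
N is a freebie, which forces r3c4 = 2.
Cage o is a single given cell; hence r5c4 = 1.
1 is placed in row 5, leaving r5c6 = 2.
Column 6 already has 2; hence r6c6 = 1.
Cage k needs two cells with product 10, leaving r1c3 = 2.
2 is placed in column 4, which forces r1c4 = 5.
5 is placed in column 4, leaving r4c4 = 3.
Row 5 already has 2; hence r5c1 = 5.
The two cells of cage h must have product 10, which forces r6c1 = 2.
Column 4 already has 3, which forces r6c4 = 6.
6 is placed in column 4, which forces r2c4 = 4.
Row 4 now contains 3, leaving r4c3 = 5.
Column 3 now contains 5, leaving r6c3 = 3.
Row 6 already has 3, so r6c5 = 4.
Column 5 already has 4, so r5c5 = 3.
Row 6 already has 3; hence r6c2 = 5.
The only place for 6 in row 1 is r1c5.
Row 2 needs a 3, and only r2c1 is open for it.
The 4 cells of cage c must have product 24, so r2c2 = 2.
The 4 cells of cage i must have sum 18, which forces r2c6 = 6.
The 4 cells of cage e must have product 72, which forces r3c2 = 3.
Column 6 already has 6, which forces r4c6 = 4.
Row 2 already has 6, leaving r2c3 = 1.
1 is placed in row 2, which forces r2c5 = 5.
Cage e has product 72, leaving r3c1 = 4.
The 3 cells of cage b must have sum 11, so r3c3 = 6.
Column 5 already has 5; hence r3c5 = 1.
Column 6 already has 4, which forces r3c6 = 5.
The 3 cells of cage m must have sum 11, leaving r4c5 = 2.
Column 3 already has 6, leaving r5c3 = 4.
Column 1 now contains 4, which forces r1c1 = 1.
Cage c has product 24, so r1c2 = 4.
1 is placed in column 1; hence r4c1 = 6.
Row 4 already has 6, so r4c2 = 1.
Row 5 now contains 4, which forces r5c2 = 6.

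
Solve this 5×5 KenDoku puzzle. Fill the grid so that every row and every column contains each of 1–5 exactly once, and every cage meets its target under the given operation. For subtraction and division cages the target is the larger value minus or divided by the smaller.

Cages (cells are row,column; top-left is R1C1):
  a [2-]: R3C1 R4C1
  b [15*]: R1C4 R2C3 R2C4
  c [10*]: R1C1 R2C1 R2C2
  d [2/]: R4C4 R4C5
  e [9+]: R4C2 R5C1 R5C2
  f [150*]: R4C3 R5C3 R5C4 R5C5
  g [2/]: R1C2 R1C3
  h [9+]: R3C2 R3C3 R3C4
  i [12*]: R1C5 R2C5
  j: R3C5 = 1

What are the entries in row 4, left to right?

J is a freebie, which forces R3C5 = 1.
The 4 cells of cage f must have product 150, which forces R4C3 = 5.
Row 2 needs a 4, and only R2C5 is open for it.
Column 5 already has 4, so R1C5 = 3.
Column 5 already has 4; hence R4C5 = 2.
Column 5 now contains 2, so R5C5 = 5.
Row 3 needs a 5, and only R3C1 is open for it.
Cage c has product 10, so R2C2 = 5.
The two cells of cage a must have difference 2, which forces R4C1 = 3.
Row 4 already has 3, leaving R4C2 = 4.
4 is placed in row 4; hence R4C4 = 1.
Column 4 now contains 1, which forces R1C4 = 5.
Cage b needs product 15, which forces R2C3 = 1.
Column 4 now contains 1, which forces R2C4 = 3.
Column 4 already has 3; hence R5C4 = 2.
The 3 cells of cage c must have product 10, so R1C1 = 1.
Row 1 now contains 1; hence R1C2 = 2.
2 is placed in row 1; hence R1C3 = 4.
1 is placed in row 2, which forces R2C1 = 2.
2 is placed in column 2, which forces R3C2 = 3.
3 is placed in row 3, so R3C3 = 2.
Column 4 now contains 2, so R3C4 = 4.
2 is placed in row 5, leaving R5C1 = 4.
The 3 cells of cage e must have sum 9, which forces R5C2 = 1.
2 is placed in row 5, which forces R5C3 = 3.
Completed grid: 1 2 4 5 3 / 2 5 1 3 4 / 5 3 2 4 1 / 3 4 5 1 2 / 4 1 3 2 5.

3 4 5 1 2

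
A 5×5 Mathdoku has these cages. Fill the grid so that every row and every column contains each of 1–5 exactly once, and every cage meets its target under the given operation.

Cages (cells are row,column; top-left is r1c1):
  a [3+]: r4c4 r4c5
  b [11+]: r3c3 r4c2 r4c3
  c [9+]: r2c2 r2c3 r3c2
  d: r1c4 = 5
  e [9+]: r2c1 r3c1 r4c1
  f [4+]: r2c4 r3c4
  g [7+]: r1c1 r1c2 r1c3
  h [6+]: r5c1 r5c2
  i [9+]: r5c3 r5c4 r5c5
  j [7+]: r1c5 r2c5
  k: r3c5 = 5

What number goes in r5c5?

2

Cage d is a single given cell; hence r1c4 = 5.
Cage k is given; hence r3c5 = 5.
The only place for 3 in row 1 is r1c5.
Column 5 already has 3, leaving r2c5 = 4.
In column 4, 2 can only go at r4c4, so r4c4 = 2.
Row 4 now contains 2, so r4c5 = 1.
Column 5 now contains 1; hence r5c5 = 2.
Column 4 needs a 4, and only r5c4 is open for it.
4 is placed in row 5, leaving r5c3 = 3.
The 3 cells of cage b must have sum 11, so r3c3 = 2.
In row 2, 2 can only go at r2c1, so r2c1 = 2.
Cage g has sum 7, which forces r1c2 = 2.
In row 3, 4 can only go at r3c1, so r3c1 = 4.
Column 1 now contains 4; hence r1c1 = 1.
The 3 cells of cage g must have sum 7, so r1c3 = 4.
Column 1 now contains 4, so r4c1 = 3.
Column 3 now contains 4, leaving r4c3 = 5.
Column 1 now contains 1; hence r5c1 = 5.
Row 5 already has 5, which forces r5c2 = 1.
Cage c has sum 9, leaving r2c2 = 5.
Column 3 now contains 5; hence r2c3 = 1.
1 is placed in row 2; hence r2c4 = 3.
Column 2 already has 1, which forces r3c2 = 3.
3 is placed in column 4, which forces r3c4 = 1.
5 is placed in row 4, so r4c2 = 4.
The full grid is 1 2 4 5 3 / 2 5 1 3 4 / 4 3 2 1 5 / 3 4 5 2 1 / 5 1 3 4 2.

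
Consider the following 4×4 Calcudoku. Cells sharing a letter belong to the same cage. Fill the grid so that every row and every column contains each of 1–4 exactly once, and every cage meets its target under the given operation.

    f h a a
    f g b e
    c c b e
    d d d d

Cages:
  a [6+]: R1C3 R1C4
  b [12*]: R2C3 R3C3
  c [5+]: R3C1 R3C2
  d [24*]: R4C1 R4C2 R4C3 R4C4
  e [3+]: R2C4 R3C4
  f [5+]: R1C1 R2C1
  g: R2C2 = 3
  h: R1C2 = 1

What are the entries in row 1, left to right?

Cage h is given, which forces R1C2 = 1.
Cage g is a single given cell, leaving R2C2 = 3.
Row 2 already has 3, leaving R2C3 = 4.
Column 3 already has 4, so R3C3 = 3.
Column 3 already has 4; hence R1C3 = 2.
The two cells of cage a must have sum 6, leaving R1C4 = 4.
Cage c needs two cells with sum 5, leaving R3C1 = 1.
The two cells of cage c must have sum 5, leaving R3C2 = 4.
1 is placed in row 3, leaving R3C4 = 2.
4 is placed in column 2, which forces R4C2 = 2.
Column 3 already has 2; hence R4C3 = 1.
Row 4 already has 1, which forces R4C4 = 3.
Row 1 already has 4, leaving R1C1 = 3.
Column 1 already has 1, so R2C1 = 2.
2 is placed in column 4, so R2C4 = 1.
3 is placed in row 4, leaving R4C1 = 4.
Completed grid: 3 1 2 4 / 2 3 4 1 / 1 4 3 2 / 4 2 1 3.

3 1 2 4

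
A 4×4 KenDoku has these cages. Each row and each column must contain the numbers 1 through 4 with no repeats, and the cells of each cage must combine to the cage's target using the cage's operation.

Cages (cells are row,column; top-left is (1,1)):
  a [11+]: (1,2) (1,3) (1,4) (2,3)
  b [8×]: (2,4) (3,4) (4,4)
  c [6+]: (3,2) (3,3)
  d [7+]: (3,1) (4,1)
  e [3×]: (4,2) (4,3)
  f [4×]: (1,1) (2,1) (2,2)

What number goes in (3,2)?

4

Row 2 needs a 3, and only (2,3) is open for it.
The two cells of cage e must have product 3, so (4,2) = 3.
Column 3 now contains 3, so (4,3) = 1.
Cage a has sum 11, so (1,2) = 1.
1 is placed in column 3, so (1,3) = 4.
Cage a needs sum 11, leaving (1,4) = 3.
1 is placed in column 2; hence (2,2) = 2.
Cage d needs two cells with sum 7, which forces (3,1) = 3.
Column 2 now contains 2; hence (3,2) = 4.
Column 3 now contains 4; hence (3,3) = 2.
Row 3 now contains 2, which forces (3,4) = 1.
Row 4 already has 3, leaving (4,1) = 4.
Row 4 now contains 4, so (4,4) = 2.
Row 1 already has 1, so (1,1) = 2.
Column 1 already has 4; hence (2,1) = 1.
1 is placed in column 4; hence (2,4) = 4.
The full grid is 2 1 4 3 / 1 2 3 4 / 3 4 2 1 / 4 3 1 2.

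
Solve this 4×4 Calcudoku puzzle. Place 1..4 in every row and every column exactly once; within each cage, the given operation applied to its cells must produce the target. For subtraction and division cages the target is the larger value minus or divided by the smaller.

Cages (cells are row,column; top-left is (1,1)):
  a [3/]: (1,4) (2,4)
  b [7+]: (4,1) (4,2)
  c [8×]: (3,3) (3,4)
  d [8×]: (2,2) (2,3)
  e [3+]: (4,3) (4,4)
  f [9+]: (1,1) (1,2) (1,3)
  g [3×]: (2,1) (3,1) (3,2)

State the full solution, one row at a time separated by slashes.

Cage g needs product 3, leaving (2,1) = 1.
Row 2 already has 1; hence (2,4) = 3.
Cage g needs product 3, so (3,1) = 3.
Cage g needs product 3, which forces (3,2) = 1.
3 is placed in column 1, which forces (4,1) = 4.
4 is placed in row 4, so (4,2) = 3.
Column 1 already has 4, which forces (1,1) = 2.
Cage f needs sum 9, leaving (1,2) = 4.
Cage f has sum 9, so (1,3) = 3.
3 is placed in column 4, which forces (1,4) = 1.
Column 2 now contains 4; hence (2,2) = 2.
2 is placed in row 2, leaving (2,3) = 4.
4 is placed in column 3, leaving (3,3) = 2.
2 is placed in row 3, which forces (3,4) = 4.
Column 3 now contains 2, leaving (4,3) = 1.
Column 4 now contains 1; hence (4,4) = 2.

2 4 3 1 / 1 2 4 3 / 3 1 2 4 / 4 3 1 2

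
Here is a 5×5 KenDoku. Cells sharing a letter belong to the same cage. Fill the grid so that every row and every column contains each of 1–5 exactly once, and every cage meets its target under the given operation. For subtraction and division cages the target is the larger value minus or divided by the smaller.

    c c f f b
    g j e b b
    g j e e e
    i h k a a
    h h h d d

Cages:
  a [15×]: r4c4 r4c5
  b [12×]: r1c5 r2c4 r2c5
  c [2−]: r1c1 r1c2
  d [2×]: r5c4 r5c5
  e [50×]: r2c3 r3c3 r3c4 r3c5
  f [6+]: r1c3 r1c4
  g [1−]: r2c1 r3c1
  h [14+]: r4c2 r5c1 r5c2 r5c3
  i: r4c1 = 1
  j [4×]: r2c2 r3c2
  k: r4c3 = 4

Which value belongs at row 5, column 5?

The 4 cells of cage e must have product 50, which forces r2c3 = 5.
Cage i is given, leaving r4c1 = 1.
K is a freebie, which forces r4c3 = 4.
In row 3, 3 can only go at r3c1, so r3c1 = 3.
Row 3 needs a 4, and only r3c2 is open for it.
Column 2 already has 4; hence r2c2 = 1.
Row 1 needs a 3, and only r1c2 is open for it.
The two cells of cage c must have difference 2, which forces r1c1 = 5.
Row 1 now contains 5, leaving r1c4 = 4.
The 4 cells of cage h must have sum 14, so r5c1 = 4.
The 4 cells of cage h must have sum 14, so r5c3 = 3.
Cage f's pair has sum 6, leaving r1c3 = 2.
2 is placed in row 1; hence r1c5 = 1.
Column 1 now contains 4; hence r2c1 = 2.
Row 2 already has 2, which forces r2c4 = 3.
3 is placed in row 2; hence r2c5 = 4.
2 is placed in column 3, leaving r3c3 = 1.
Column 4 already has 3, leaving r4c4 = 5.
Row 4 already has 5, leaving r4c5 = 3.
Column 5 already has 1, leaving r5c5 = 2.
5 is placed in column 4, leaving r3c4 = 2.
Column 5 now contains 2; hence r3c5 = 5.
Row 4 already has 5, which forces r4c2 = 2.
2 is placed in row 5, so r5c2 = 5.
2 is placed in row 5; hence r5c4 = 1.
Completed grid: 5 3 2 4 1 / 2 1 5 3 4 / 3 4 1 2 5 / 1 2 4 5 3 / 4 5 3 1 2.

2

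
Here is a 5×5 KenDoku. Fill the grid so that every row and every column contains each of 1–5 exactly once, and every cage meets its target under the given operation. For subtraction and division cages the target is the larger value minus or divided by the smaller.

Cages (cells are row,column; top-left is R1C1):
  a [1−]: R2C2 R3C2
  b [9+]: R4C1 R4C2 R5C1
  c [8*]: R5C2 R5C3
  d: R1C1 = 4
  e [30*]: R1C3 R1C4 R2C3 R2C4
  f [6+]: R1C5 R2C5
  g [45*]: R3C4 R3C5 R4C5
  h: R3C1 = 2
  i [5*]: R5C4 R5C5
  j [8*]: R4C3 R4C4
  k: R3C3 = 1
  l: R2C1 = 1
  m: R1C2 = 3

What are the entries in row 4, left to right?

D is a freebie, which forces R1C1 = 4.
Cage m is given, which forces R1C2 = 3.
Cage l is a single given cell; hence R2C1 = 1.
Cage h is given; hence R3C1 = 2.
Cage k is a single given cell, which forces R3C3 = 1.
Cage g has product 45, which forces R3C4 = 3.
Cage g needs product 45, leaving R3C5 = 5.
Cage g has product 45, which forces R4C5 = 3.
Column 5 now contains 5, leaving R5C5 = 1.
Cage e needs product 30, so R1C4 = 1.
Column 5 now contains 1, which forces R1C5 = 2.
Cage a's pair has difference 1, so R2C2 = 5.
Cage e has product 30, leaving R2C3 = 3.
5 is placed in row 2, which forces R2C4 = 2.
The two cells of cage f must have sum 6, so R2C5 = 4.
Row 3 now contains 5; hence R3C2 = 4.
3 is placed in row 4; hence R4C1 = 5.
The 3 cells of cage b must have sum 9, which forces R4C2 = 1.
Column 4 now contains 2, so R4C4 = 4.
Cage b needs sum 9; hence R5C1 = 3.
Column 2 already has 4, which forces R5C2 = 2.
Row 5 now contains 2, leaving R5C3 = 4.
Row 5 already has 1, leaving R5C4 = 5.
2 is placed in row 1; hence R1C3 = 5.
Row 4 already has 4, so R4C3 = 2.
Filled in: 4 3 5 1 2 / 1 5 3 2 4 / 2 4 1 3 5 / 5 1 2 4 3 / 3 2 4 5 1.

5 1 2 4 3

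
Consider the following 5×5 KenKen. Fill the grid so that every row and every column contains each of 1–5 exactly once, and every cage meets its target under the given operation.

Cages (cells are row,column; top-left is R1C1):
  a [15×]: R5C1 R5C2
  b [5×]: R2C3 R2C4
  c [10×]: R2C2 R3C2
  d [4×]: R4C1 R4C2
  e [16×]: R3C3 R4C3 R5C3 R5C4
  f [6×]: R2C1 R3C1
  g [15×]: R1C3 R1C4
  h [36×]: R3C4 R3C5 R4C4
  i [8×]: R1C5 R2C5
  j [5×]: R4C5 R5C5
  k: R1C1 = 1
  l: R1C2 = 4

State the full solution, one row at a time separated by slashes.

K is a freebie, leaving R1C1 = 1.
Cage l is given, which forces R1C2 = 4.
Row 1 now contains 4, which forces R1C5 = 2.
Column 5 now contains 2, leaving R2C5 = 4.
Cage h has product 36, so R3C4 = 4.
The 3 cells of cage h must have product 36, leaving R3C5 = 3.
Column 1 now contains 1, which forces R4C1 = 4.
Column 2 now contains 4, leaving R4C2 = 1.
1 is placed in row 4, leaving R4C3 = 2.
Cage h has product 36, so R4C4 = 3.
1 is placed in row 4, which forces R4C5 = 5.
Cage e has product 16, which forces R5C4 = 2.
Column 5 already has 5, which forces R5C5 = 1.
Cage g's pair has product 15, which forces R1C3 = 3.
Column 4 now contains 3, which forces R1C4 = 5.
The two cells of cage f must have product 6, which forces R2C1 = 3.
Column 4 already has 5, so R2C4 = 1.
3 is placed in row 3, which forces R3C1 = 2.
2 is placed in row 3, so R3C2 = 5.
Column 3 already has 2; hence R3C3 = 1.
3 is placed in column 1, leaving R5C1 = 5.
Column 2 already has 5, so R5C2 = 3.
1 is placed in row 5, which forces R5C3 = 4.
Column 2 already has 5; hence R2C2 = 2.
Row 2 already has 1, so R2C3 = 5.

1 4 3 5 2 / 3 2 5 1 4 / 2 5 1 4 3 / 4 1 2 3 5 / 5 3 4 2 1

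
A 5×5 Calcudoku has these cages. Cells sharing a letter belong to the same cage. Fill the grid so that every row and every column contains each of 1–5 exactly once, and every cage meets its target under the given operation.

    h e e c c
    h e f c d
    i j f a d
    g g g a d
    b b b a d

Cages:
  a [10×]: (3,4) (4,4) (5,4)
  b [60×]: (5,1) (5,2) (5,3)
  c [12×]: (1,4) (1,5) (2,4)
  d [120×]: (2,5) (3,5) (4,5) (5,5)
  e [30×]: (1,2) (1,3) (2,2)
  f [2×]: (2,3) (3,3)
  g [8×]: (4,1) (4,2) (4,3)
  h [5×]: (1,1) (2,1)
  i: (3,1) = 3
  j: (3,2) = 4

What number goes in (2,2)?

5

I is a freebie, so (3,1) = 3.
Cage j is a single given cell, leaving (3,2) = 4.
Row 4 needs a 3, and only (4,5) is open for it.
Row 4 needs a 5, and only (4,4) is open for it.
The only place for 5 in row 3 is (3,5).
In row 5, 1 can only go at (5,4), so (5,4) = 1.
Column 4 already has 1; hence (3,4) = 2.
Cage c has product 12, leaving (1,5) = 1.
The two cells of cage f must have product 2, so (2,3) = 2.
Row 2 now contains 2; hence (2,5) = 4.
Row 3 now contains 2, which forces (3,3) = 1.
1 is placed in column 3, leaving (4,3) = 4.
Column 5 now contains 4, so (5,5) = 2.
Row 1 already has 1; hence (1,1) = 5.
Cage e needs product 30, so (1,2) = 2.
Row 1 now contains 5, leaving (1,3) = 3.
Cage c has product 12, so (1,4) = 4.
The two cells of cage h must have product 5, which forces (2,1) = 1.
Row 2 now contains 4, which forces (2,4) = 3.
1 is placed in column 1, so (4,1) = 2.
Column 2 now contains 2, which forces (4,2) = 1.
Cage b has product 60; hence (5,1) = 4.
3 is placed in column 3, so (5,3) = 5.
3 is placed in row 2, leaving (2,2) = 5.
5 is placed in row 5, leaving (5,2) = 3.
The full grid is 5 2 3 4 1 / 1 5 2 3 4 / 3 4 1 2 5 / 2 1 4 5 3 / 4 3 5 1 2.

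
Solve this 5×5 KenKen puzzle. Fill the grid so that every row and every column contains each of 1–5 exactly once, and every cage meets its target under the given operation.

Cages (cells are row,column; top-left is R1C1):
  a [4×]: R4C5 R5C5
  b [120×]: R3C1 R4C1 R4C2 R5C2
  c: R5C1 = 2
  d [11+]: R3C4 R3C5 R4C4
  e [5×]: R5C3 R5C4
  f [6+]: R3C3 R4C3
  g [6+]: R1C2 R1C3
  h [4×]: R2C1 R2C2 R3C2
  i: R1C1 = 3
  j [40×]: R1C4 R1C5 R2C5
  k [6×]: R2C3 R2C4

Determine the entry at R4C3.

Cage i is given, which forces R1C1 = 3.
Cage c is a single given cell, so R5C1 = 2.
Column 1 now contains 2, which forces R2C1 = 1.
The 3 cells of cage h must have product 4; hence R2C2 = 4.
Cage h needs product 4, which forces R3C2 = 1.
The 4 cells of cage b must have product 120, which forces R4C2 = 2.
Cage b has product 120; hence R5C2 = 3.
Column 2 already has 2, so R1C2 = 5.
Cage g needs two cells with sum 6, which forces R1C3 = 1.
Column 3 now contains 1, which forces R4C3 = 4.
Row 4 now contains 4, so R4C5 = 1.
Column 3 now contains 1, leaving R5C3 = 5.
Row 5 already has 5, which forces R5C4 = 1.
Column 5 now contains 1, which forces R5C5 = 4.
Cage j has product 40; hence R1C4 = 4.
4 is placed in column 5, leaving R1C5 = 2.
The 3 cells of cage j must have product 40, which forces R2C5 = 5.
The 4 cells of cage b must have product 120, so R3C1 = 4.
Column 3 now contains 5, so R3C3 = 2.
Column 4 now contains 4; hence R3C4 = 5.
Column 5 now contains 2; hence R3C5 = 3.
Row 4 now contains 4; hence R4C1 = 5.
Column 4 now contains 5; hence R4C4 = 3.
Column 3 now contains 2; hence R2C3 = 3.
Column 4 already has 3, which forces R2C4 = 2.
The full grid is 3 5 1 4 2 / 1 4 3 2 5 / 4 1 2 5 3 / 5 2 4 3 1 / 2 3 5 1 4.

4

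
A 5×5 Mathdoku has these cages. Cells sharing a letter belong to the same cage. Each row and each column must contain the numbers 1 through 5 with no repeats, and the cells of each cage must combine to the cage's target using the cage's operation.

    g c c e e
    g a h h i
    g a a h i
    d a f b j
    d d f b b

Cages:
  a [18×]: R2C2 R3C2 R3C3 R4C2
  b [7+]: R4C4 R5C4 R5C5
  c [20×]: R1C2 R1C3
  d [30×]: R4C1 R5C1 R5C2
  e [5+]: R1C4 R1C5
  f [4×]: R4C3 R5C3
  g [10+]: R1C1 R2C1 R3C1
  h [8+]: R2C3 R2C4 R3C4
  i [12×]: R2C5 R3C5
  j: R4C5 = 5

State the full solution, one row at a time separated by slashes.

1 4 5 3 2 / 4 1 2 5 3 / 5 2 3 1 4 / 2 3 1 4 5 / 3 5 4 2 1

The 4 cells of cage a must have product 18; hence R3C3 = 3.
Row 3 already has 3, leaving R3C5 = 4.
Cage j is given, which forces R4C5 = 5.
Column 5 now contains 4; hence R2C5 = 3.
Cage a has product 18, so R4C2 = 3.
3 is placed in row 4, leaving R4C1 = 2.
The 3 cells of cage d must have product 30, which forces R5C1 = 3.
Cage d has product 30; hence R5C2 = 5.
Column 2 now contains 5, leaving R1C2 = 4.
Cage c's pair has product 20, leaving R1C3 = 5.
Row 1 now contains 4; hence R1C4 = 3.
Row 1 already has 5; hence R1C1 = 1.
Cage e's pair has sum 5, so R1C5 = 2.
Cage g has sum 10, so R2C1 = 4.
Cage g has sum 10, leaving R3C1 = 5.
Column 5 now contains 2, so R5C5 = 1.
Cage h needs sum 8; hence R2C4 = 5.
Cage f needs two cells with product 4, leaving R4C3 = 1.
Cage b has sum 7; hence R4C4 = 4.
Row 5 now contains 1, which forces R5C3 = 4.
Cage b needs sum 7, leaving R5C4 = 2.
Column 3 already has 1, leaving R2C3 = 2.
Column 4 already has 2, so R3C4 = 1.
Row 2 already has 2, so R2C2 = 1.
Row 3 now contains 1, so R3C2 = 2.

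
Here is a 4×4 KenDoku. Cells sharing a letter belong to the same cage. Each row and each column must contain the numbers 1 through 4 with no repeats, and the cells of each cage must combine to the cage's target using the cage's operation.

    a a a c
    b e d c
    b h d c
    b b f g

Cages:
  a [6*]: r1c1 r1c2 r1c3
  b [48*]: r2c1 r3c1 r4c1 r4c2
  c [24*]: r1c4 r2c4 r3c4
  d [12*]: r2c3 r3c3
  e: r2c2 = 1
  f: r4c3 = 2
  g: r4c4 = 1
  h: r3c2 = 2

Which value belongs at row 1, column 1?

E is a freebie, leaving r2c2 = 1.
H is a freebie; hence r3c2 = 2.
Column 2 already has 2; hence r4c2 = 4.
Cage f is a single given cell, leaving r4c3 = 2.
G is a freebie, so r4c4 = 1.
Cage a has product 6, leaving r1c1 = 2.
Column 2 already has 2; hence r1c2 = 3.
Cage a has product 6, so r1c3 = 1.
3 is placed in row 1, which forces r1c4 = 4.
Cage b needs product 48, leaving r2c1 = 4.
Row 2 already has 4, leaving r2c3 = 3.
Row 2 now contains 3, so r2c4 = 2.
Cage b has product 48, leaving r3c1 = 1.
3 is placed in column 3; hence r3c3 = 4.
4 is placed in column 4, leaving r3c4 = 3.
Row 4 already has 1; hence r4c1 = 3.
The full grid is 2 3 1 4 / 4 1 3 2 / 1 2 4 3 / 3 4 2 1.

2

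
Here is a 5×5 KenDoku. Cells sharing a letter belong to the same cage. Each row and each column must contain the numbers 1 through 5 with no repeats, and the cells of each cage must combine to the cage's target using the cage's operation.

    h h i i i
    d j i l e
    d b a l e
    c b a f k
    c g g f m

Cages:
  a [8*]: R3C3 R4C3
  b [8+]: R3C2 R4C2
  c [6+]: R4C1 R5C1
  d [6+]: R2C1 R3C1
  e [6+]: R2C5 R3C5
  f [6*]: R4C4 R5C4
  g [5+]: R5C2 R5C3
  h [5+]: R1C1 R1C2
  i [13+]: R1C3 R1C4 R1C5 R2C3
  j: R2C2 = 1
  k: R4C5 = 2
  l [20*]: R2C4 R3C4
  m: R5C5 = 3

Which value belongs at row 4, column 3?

J is a freebie, which forces R2C2 = 1.
K is a freebie; hence R4C5 = 2.
Cage m is given, which forces R5C5 = 3.
Cage e needs two cells with sum 6, so R2C5 = 5.
Cage a needs two cells with product 8, so R3C3 = 2.
Cage e's pair has sum 6, so R3C5 = 1.
Row 4 now contains 2, so R4C3 = 4.
Row 4 now contains 2; hence R4C4 = 3.
Cage g needs two cells with sum 5, which forces R5C2 = 4.
The two cells of cage g must have sum 5, so R5C3 = 1.
3 is placed in row 5, so R5C4 = 2.
Cage i needs sum 13, leaving R1C3 = 5.
The 4 cells of cage i must have sum 13, leaving R1C4 = 1.
1 is placed in column 5, which forces R1C5 = 4.
The two cells of cage d must have sum 6, so R2C1 = 2.
Column 3 now contains 4, so R2C3 = 3.
Row 2 already has 5, so R2C4 = 4.
Row 3 already has 1; hence R3C1 = 4.
The two cells of cage b must have sum 8, leaving R3C2 = 3.
Cage l needs two cells with product 20, leaving R3C4 = 5.
Cage c needs two cells with sum 6; hence R4C1 = 1.
3 is placed in row 4; hence R4C2 = 5.
2 is placed in row 5; hence R5C1 = 5.
2 is placed in column 1, which forces R1C1 = 3.
3 is placed in column 2, so R1C2 = 2.
Completed grid: 3 2 5 1 4 / 2 1 3 4 5 / 4 3 2 5 1 / 1 5 4 3 2 / 5 4 1 2 3.

4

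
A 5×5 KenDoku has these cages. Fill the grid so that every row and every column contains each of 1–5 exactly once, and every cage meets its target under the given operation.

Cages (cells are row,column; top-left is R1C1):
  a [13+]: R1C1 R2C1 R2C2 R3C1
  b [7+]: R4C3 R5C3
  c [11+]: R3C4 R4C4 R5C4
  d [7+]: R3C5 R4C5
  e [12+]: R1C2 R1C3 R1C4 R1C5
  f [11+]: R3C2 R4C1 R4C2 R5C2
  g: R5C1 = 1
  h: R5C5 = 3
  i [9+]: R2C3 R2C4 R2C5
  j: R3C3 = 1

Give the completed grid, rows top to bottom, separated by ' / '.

J is a freebie; hence R3C3 = 1.
Cage g is given; hence R5C1 = 1.
Cage h is a single given cell, leaving R5C5 = 3.
Row 1 needs a 3, and only R1C1 is open for it.
In row 3, 3 can only go at R3C2, so R3C2 = 3.
Row 4 needs a 1, and only R4C2 is open for it.
Cage a has sum 13, leaving R2C1 = 2.
1 is placed in column 2, leaving R2C2 = 4.
Cage a has sum 13, so R3C1 = 4.
Column 1 now contains 2, which forces R4C1 = 5.
Row 4 now contains 5, so R4C5 = 2.
Column 5 now contains 2, which forces R3C5 = 5.
2 is placed in row 4, so R4C3 = 3.
2 is placed in row 4, leaving R4C4 = 4.
Cage f has sum 11; hence R5C2 = 2.
Cage b needs two cells with sum 7, so R5C3 = 4.
Row 5 now contains 2; hence R5C4 = 5.
2 is placed in column 2, leaving R1C2 = 5.
Cage e needs sum 12, leaving R1C3 = 2.
The 4 cells of cage e must have sum 12, which forces R1C4 = 1.
The 4 cells of cage e must have sum 12, so R1C5 = 4.
Column 3 already has 3, which forces R2C3 = 5.
Cage i has sum 9, which forces R2C4 = 3.
5 is placed in column 5, which forces R2C5 = 1.
5 is placed in row 3, so R3C4 = 2.

3 5 2 1 4 / 2 4 5 3 1 / 4 3 1 2 5 / 5 1 3 4 2 / 1 2 4 5 3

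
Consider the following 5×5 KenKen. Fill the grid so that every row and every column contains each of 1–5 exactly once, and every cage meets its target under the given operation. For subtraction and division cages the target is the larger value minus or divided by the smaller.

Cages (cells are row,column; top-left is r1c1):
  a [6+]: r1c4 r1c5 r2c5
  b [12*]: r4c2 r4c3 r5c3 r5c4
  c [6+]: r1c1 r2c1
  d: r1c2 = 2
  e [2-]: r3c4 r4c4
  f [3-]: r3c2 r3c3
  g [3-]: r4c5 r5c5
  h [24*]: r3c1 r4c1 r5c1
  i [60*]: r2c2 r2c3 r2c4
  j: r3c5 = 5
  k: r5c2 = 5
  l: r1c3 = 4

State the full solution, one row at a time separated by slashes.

Cage d is given, so r1c2 = 2.
Cage l is given; hence r1c3 = 4.
Cage j is given, which forces r3c5 = 5.
Cage k is a single given cell; hence r5c2 = 5.
The 3 cells of cage a must have sum 6, which forces r2c5 = 2.
Cage f needs two cells with difference 3; hence r3c2 = 4.
Cage f needs two cells with difference 3, leaving r3c3 = 1.
1 is placed in column 3, leaving r5c3 = 3.
4 is placed in column 2, leaving r2c2 = 3.
Column 3 now contains 3, leaving r2c3 = 5.
Cage i needs product 60, so r2c4 = 4.
The 4 cells of cage b must have product 12, so r4c2 = 1.
Column 3 now contains 3, leaving r4c3 = 2.
1 is placed in row 4, so r4c4 = 5.
1 is placed in row 4, leaving r4c5 = 4.
The 4 cells of cage b must have product 12; hence r5c4 = 2.
4 is placed in column 5; hence r5c5 = 1.
The two cells of cage c must have sum 6; hence r1c1 = 5.
Cage a needs sum 6, leaving r1c4 = 1.
1 is placed in column 5, leaving r1c5 = 3.
Row 2 already has 5, leaving r2c1 = 1.
Cage h has product 24, leaving r3c1 = 2.
2 is placed in column 4, which forces r3c4 = 3.
Row 4 already has 4, which forces r4c1 = 3.
Row 5 now contains 2, so r5c1 = 4.

5 2 4 1 3 / 1 3 5 4 2 / 2 4 1 3 5 / 3 1 2 5 4 / 4 5 3 2 1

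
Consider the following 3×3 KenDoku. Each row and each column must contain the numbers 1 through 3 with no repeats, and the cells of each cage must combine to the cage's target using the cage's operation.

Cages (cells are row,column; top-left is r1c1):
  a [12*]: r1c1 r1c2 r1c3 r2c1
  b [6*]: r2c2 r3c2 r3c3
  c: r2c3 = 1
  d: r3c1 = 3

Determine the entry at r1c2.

The 4 cells of cage a must have product 12; hence r2c1 = 2.
C is a freebie; hence r2c3 = 1.
Cage d is given, which forces r3c1 = 3.
3 is placed in row 3, which forces r3c3 = 2.
Column 1 already has 3, so r1c1 = 1.
Cage a has product 12, so r1c2 = 2.
Column 3 now contains 2; hence r1c3 = 3.
1 is placed in row 2; hence r2c2 = 3.
2 is placed in row 3, so r3c2 = 1.
Completed grid: 1 2 3 / 2 3 1 / 3 1 2.

2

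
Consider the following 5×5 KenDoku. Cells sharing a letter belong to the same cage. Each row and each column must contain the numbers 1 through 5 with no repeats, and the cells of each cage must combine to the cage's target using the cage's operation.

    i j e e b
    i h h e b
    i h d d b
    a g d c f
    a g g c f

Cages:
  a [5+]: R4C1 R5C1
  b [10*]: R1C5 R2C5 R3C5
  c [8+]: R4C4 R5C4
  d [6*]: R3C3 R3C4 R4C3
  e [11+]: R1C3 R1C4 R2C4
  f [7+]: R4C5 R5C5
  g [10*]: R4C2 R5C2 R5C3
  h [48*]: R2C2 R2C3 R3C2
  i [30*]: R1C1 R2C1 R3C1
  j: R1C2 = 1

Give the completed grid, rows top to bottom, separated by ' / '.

Cage j is given; hence R1C2 = 1.
Cage h has product 48, which forces R2C2 = 3.
Cage h needs product 48; hence R2C3 = 4.
The 3 cells of cage h must have product 48, which forces R3C2 = 4.
Cage e needs sum 11, which forces R1C4 = 4.
Cage g has product 10, which forces R5C3 = 1.
Cage d needs product 6, which forces R3C4 = 1.
Cage b needs product 10, which forces R2C5 = 1.
The only place for 3 in row 1 is R1C1.
Cage a's pair has sum 5, leaving R4C1 = 1.
Cage a's pair has sum 5, leaving R5C1 = 4.
In row 3, 3 can only go at R3C3, so R3C3 = 3.
Column 3 now contains 3, leaving R4C3 = 2.
Column 3 already has 2, leaving R1C3 = 5.
5 is placed in row 1, leaving R1C5 = 2.
The 3 cells of cage e must have sum 11; hence R2C4 = 2.
Column 5 now contains 2; hence R3C5 = 5.
Row 4 already has 2; hence R4C2 = 5.
5 is placed in row 4, so R4C4 = 3.
Column 5 now contains 5, leaving R4C5 = 4.
Cage g has product 10, leaving R5C2 = 2.
Column 4 already has 3; hence R5C4 = 5.
Column 5 now contains 2, leaving R5C5 = 3.
2 is placed in row 2, leaving R2C1 = 5.
Row 3 now contains 5, leaving R3C1 = 2.

3 1 5 4 2 / 5 3 4 2 1 / 2 4 3 1 5 / 1 5 2 3 4 / 4 2 1 5 3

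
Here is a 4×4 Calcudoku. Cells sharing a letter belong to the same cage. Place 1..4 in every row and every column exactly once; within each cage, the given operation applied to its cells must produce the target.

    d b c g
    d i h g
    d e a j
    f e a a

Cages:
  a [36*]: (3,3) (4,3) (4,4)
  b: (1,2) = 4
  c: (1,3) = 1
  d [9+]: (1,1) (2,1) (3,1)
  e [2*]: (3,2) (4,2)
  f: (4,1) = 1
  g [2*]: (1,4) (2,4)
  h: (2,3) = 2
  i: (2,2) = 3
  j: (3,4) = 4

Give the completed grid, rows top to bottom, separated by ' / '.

B is a freebie, so (1,2) = 4.
Cage c is a single given cell, which forces (1,3) = 1.
1 is placed in row 1, leaving (1,4) = 2.
Cage i is a single given cell, leaving (2,2) = 3.
Cage h is given, which forces (2,3) = 2.
2 is placed in column 4, leaving (2,4) = 1.
The 3 cells of cage a must have product 36, leaving (3,3) = 3.
J is a freebie, so (3,4) = 4.
F is a freebie, so (4,1) = 1.
Row 4 now contains 1, which forces (4,2) = 2.
Cage a needs product 36, leaving (4,3) = 4.
Cage a needs product 36; hence (4,4) = 3.
Row 1 already has 2, leaving (1,1) = 3.
2 is placed in row 2, which forces (2,1) = 4.
4 is placed in row 3, leaving (3,1) = 2.
Column 2 already has 2, which forces (3,2) = 1.

3 4 1 2 / 4 3 2 1 / 2 1 3 4 / 1 2 4 3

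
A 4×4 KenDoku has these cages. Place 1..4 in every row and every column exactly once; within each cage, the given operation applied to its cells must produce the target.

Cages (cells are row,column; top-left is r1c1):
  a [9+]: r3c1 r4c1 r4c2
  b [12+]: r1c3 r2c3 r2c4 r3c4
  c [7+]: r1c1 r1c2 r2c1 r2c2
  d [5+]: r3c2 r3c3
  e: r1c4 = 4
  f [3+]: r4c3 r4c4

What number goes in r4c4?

1

Cage e is a single given cell, so r1c4 = 4.
The 4 cells of cage b must have sum 12, leaving r1c3 = 3.
Cage b needs sum 12, leaving r2c3 = 4.
The only place for 2 in row 2 is r2c4.
2 is placed in column 4, leaving r3c4 = 3.
The two cells of cage f must have sum 3; hence r4c3 = 2.
2 is placed in column 4; hence r4c4 = 1.
Cage a has sum 9, so r3c1 = 2.
Row 3 already has 3, which forces r3c2 = 4.
Column 3 now contains 2; hence r3c3 = 1.
Column 2 already has 4, which forces r4c2 = 3.
2 is placed in column 1, leaving r1c1 = 1.
Cage c has sum 7, which forces r1c2 = 2.
Cage c has sum 7, which forces r2c1 = 3.
Column 2 already has 3, so r2c2 = 1.
Row 4 already has 3, which forces r4c1 = 4.
Completed grid: 1 2 3 4 / 3 1 4 2 / 2 4 1 3 / 4 3 2 1.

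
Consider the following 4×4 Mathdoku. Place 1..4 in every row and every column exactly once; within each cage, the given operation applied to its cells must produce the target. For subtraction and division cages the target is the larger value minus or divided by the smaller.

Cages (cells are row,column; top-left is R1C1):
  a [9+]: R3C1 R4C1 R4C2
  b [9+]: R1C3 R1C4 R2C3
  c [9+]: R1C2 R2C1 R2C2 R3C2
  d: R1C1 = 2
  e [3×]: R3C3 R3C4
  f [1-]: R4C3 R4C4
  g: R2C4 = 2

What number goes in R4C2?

4

D is a freebie, which forces R1C1 = 2.
G is a freebie, so R2C4 = 2.
Cage b has sum 9, so R1C3 = 1.
Cage b needs sum 9, which forces R1C4 = 4.
Cage b needs sum 9, so R2C3 = 4.
Column 3 now contains 1; hence R3C3 = 3.
Row 3 already has 3; hence R3C4 = 1.
Column 3 already has 3, leaving R4C3 = 2.
Column 4 already has 1; hence R4C4 = 3.
Row 1 already has 4, which forces R1C2 = 3.
Cage c has sum 9, so R2C1 = 3.
Cage c has sum 9, which forces R2C2 = 1.
Row 3 already has 3, so R3C1 = 4.
Cage c has sum 9, leaving R3C2 = 2.
Cage a needs sum 9, which forces R4C1 = 1.
2 is placed in row 4; hence R4C2 = 4.
Filled in: 2 3 1 4 / 3 1 4 2 / 4 2 3 1 / 1 4 2 3.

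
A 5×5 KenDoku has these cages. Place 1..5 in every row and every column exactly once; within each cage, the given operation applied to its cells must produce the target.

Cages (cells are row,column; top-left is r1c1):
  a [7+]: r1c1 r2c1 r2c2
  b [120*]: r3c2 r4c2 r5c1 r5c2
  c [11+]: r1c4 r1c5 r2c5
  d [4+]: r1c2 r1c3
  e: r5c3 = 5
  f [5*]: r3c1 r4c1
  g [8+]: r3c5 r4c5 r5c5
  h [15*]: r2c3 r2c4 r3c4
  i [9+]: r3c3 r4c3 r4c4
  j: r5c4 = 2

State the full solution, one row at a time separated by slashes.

2 3 1 4 5 / 4 1 3 5 2 / 5 2 4 1 3 / 1 5 2 3 4 / 3 4 5 2 1

E is a freebie, so r5c3 = 5.
Cage j is a single given cell; hence r5c4 = 2.
In row 5, 1 can only go at r5c5, so r5c5 = 1.
Cage a needs sum 7, which forces r2c2 = 1.
1 is placed in row 2; hence r2c3 = 3.
Row 2 now contains 3; hence r2c4 = 5.
Cage i has sum 9, so r4c4 = 3.
1 is placed in column 2; hence r1c2 = 3.
Column 3 now contains 3, leaving r1c3 = 1.
Column 4 already has 5, so r1c4 = 4.
The 3 cells of cage c must have sum 11; hence r1c5 = 5.
Cage c needs sum 11, leaving r2c5 = 2.
3 is placed in column 4, so r3c4 = 1.
Column 5 now contains 2, leaving r3c5 = 3.
Column 5 now contains 2, leaving r4c5 = 4.
Column 2 now contains 3, leaving r5c2 = 4.
4 is placed in row 1, which forces r1c1 = 2.
Row 2 now contains 2, which forces r2c1 = 4.
Row 3 already has 1, leaving r3c1 = 5.
Row 3 now contains 5; hence r3c2 = 2.
The 3 cells of cage i must have sum 9, so r3c3 = 4.
Cage f's pair has product 5, which forces r4c1 = 1.
Column 2 now contains 2; hence r4c2 = 5.
4 is placed in row 4; hence r4c3 = 2.
4 is placed in row 5; hence r5c1 = 3.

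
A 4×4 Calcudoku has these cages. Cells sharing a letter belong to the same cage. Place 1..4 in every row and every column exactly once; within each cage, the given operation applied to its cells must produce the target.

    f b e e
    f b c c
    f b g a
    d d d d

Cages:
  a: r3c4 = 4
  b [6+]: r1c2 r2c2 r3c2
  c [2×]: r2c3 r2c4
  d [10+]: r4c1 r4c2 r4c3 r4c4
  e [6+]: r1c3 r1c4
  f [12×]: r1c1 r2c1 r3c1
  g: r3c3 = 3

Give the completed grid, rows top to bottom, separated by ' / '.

3 1 4 2 / 4 3 2 1 / 1 2 3 4 / 2 4 1 3

G is a freebie, leaving r3c3 = 3.
Cage a is a single given cell; hence r3c4 = 4.
Cage e needs two cells with sum 6, which forces r1c3 = 4.
4 is placed in column 4, so r1c4 = 2.
Column 4 already has 2; hence r2c4 = 1.
Row 3 now contains 4, so r3c1 = 1.
1 is placed in row 3, which forces r3c2 = 2.
Column 4 already has 1, so r4c4 = 3.
Row 1 already has 4, which forces r1c1 = 3.
Cage b has sum 6, which forces r1c2 = 1.
Cage f has product 12; hence r2c1 = 4.
2 is placed in column 2, which forces r2c2 = 3.
Row 2 already has 1, leaving r2c3 = 2.
4 is placed in column 1, so r4c1 = 2.
Column 2 now contains 1, so r4c2 = 4.
Column 3 already has 2; hence r4c3 = 1.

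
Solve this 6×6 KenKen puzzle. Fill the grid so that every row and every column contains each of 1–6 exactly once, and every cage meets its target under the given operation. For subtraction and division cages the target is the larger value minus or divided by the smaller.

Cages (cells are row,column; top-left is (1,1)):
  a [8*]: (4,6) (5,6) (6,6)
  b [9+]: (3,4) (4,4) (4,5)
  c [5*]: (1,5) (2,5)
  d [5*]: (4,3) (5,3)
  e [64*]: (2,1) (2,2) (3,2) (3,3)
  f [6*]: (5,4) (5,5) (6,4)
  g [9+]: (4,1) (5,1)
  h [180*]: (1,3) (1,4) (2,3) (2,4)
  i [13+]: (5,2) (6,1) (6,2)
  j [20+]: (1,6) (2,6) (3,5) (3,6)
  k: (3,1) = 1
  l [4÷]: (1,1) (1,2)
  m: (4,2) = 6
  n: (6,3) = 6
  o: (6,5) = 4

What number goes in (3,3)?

Cage k is a single given cell, which forces (3,1) = 1.
Cage m is given, so (4,2) = 6.
N is a freebie, so (6,3) = 6.
Cage o is a single given cell, so (6,5) = 4.
Column 1 now contains 1, which forces (1,1) = 4.
Cage l's pair has quotient 4, so (1,2) = 1.
Row 1 now contains 1; hence (1,5) = 5.
Column 1 now contains 4, which forces (2,1) = 2.
2 is placed in row 2, leaving (2,2) = 4.
Column 5 already has 5; hence (2,5) = 1.
4 is placed in column 2; hence (3,2) = 2.
2 is placed in row 3; hence (3,3) = 4.
Column 5 already has 5, which forces (3,5) = 6.
Cage i needs sum 13, which forces (5,2) = 5.
Row 5 already has 5; hence (5,3) = 1.
The 3 cells of cage i must have sum 13, leaving (6,1) = 5.
Cage i needs sum 13; hence (6,2) = 3.
5 is placed in column 1, so (4,1) = 3.
Column 3 now contains 1, so (4,3) = 5.
3 is placed in row 4, leaving (4,5) = 2.
Row 5 already has 5, leaving (5,1) = 6.
2 is placed in column 5; hence (5,5) = 3.
Cage f needs product 6; hence (6,4) = 1.
Row 6 now contains 1; hence (6,6) = 2.
The 4 cells of cage h must have product 180, so (1,3) = 2.
Cage h has product 180; hence (1,4) = 6.
6 is placed in row 1, so (1,6) = 3.
Column 3 already has 5, leaving (2,3) = 3.
Cage h needs product 180, so (2,4) = 5.
5 is placed in row 2, so (2,6) = 6.
Cage b has sum 9; hence (3,4) = 3.
Column 6 already has 3, which forces (3,6) = 5.
Column 4 now contains 1, which forces (4,4) = 4.
Cage a has product 8, leaving (4,6) = 1.
Row 5 already has 3, so (5,4) = 2.
Column 6 now contains 2, so (5,6) = 4.
Completed grid: 4 1 2 6 5 3 / 2 4 3 5 1 6 / 1 2 4 3 6 5 / 3 6 5 4 2 1 / 6 5 1 2 3 4 / 5 3 6 1 4 2.

4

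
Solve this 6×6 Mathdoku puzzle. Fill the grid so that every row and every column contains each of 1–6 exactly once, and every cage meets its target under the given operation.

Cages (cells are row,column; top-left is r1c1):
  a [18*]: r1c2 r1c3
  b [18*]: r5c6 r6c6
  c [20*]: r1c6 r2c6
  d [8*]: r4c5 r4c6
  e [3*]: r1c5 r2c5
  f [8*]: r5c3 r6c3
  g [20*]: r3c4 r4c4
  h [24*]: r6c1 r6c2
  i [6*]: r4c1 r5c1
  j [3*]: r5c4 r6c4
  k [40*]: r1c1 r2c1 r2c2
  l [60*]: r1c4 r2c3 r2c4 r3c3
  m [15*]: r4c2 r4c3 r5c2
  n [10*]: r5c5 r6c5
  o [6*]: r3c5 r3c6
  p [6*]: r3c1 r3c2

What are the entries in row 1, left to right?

In row 4, 6 can only go at r4c1, so r4c1 = 6.
Cage i needs two cells with product 6; hence r5c1 = 1.
Row 5 now contains 1, which forces r5c4 = 3.
Row 5 already has 3, leaving r5c6 = 6.
Column 1 already has 6; hence r6c1 = 4.
Cage h's pair has product 24, leaving r6c2 = 6.
Row 6 already has 4, which forces r6c3 = 2.
Column 4 now contains 3, which forces r6c4 = 1.
Row 6 already has 2, so r6c5 = 5.
6 is placed in column 6, which forces r6c6 = 3.
Column 2 now contains 6, so r1c2 = 3.
Cage a's pair has product 18, leaving r1c3 = 6.
Row 1 now contains 3, so r1c5 = 1.
Cage k needs product 40, so r2c2 = 4.
Column 5 already has 1, which forces r2c5 = 3.
4 is placed in row 2; hence r2c6 = 5.
3 is placed in column 2, which forces r3c2 = 2.
Column 5 already has 3, leaving r3c5 = 6.
Row 3 now contains 2, which forces r3c6 = 1.
3 is placed in column 2, which forces r4c2 = 1.
Row 4 already has 1, which forces r4c3 = 3.
Row 5 already has 3, so r5c2 = 5.
2 is placed in column 3, which forces r5c3 = 4.
Column 5 already has 5, so r5c5 = 2.
Cage k needs product 40; hence r1c1 = 5.
Cage l needs product 60, so r1c4 = 2.
Column 6 now contains 5, which forces r1c6 = 4.
Row 2 already has 5, leaving r2c1 = 2.
Row 2 already has 5, leaving r2c3 = 1.
Cage l needs product 60, which forces r2c4 = 6.
Row 3 now contains 2, leaving r3c1 = 3.
3 is placed in column 3; hence r3c3 = 5.
5 is placed in row 3, so r3c4 = 4.
4 is placed in column 4, which forces r4c4 = 5.
Column 5 now contains 2, so r4c5 = 4.
Cage d's pair has product 8, leaving r4c6 = 2.
The full grid is 5 3 6 2 1 4 / 2 4 1 6 3 5 / 3 2 5 4 6 1 / 6 1 3 5 4 2 / 1 5 4 3 2 6 / 4 6 2 1 5 3.

5 3 6 2 1 4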